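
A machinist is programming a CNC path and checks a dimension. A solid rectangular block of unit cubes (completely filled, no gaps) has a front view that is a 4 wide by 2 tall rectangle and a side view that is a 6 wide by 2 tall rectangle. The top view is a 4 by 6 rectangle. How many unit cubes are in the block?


Orthographic views of a solid rectangular block:
Front view 4 x 2 -> length = 4, height = 2
Side view 6 x 2 -> width = 6, height = 2 (consistent)
Top view 4 x 6 -> confirms length = 4, width = 6
The block is 4 x 6 x 2.
Total unit cubes = 4 * 6 * 2 = 48
48 unit cubes


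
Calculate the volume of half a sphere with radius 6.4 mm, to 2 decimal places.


Shape: hemisphere (half of a sphere)
Radius r = 6.4 mm
Formula: V = (1/2) * (4/3) * pi * r^3 = (2/3) * pi * r^3
r^3 = 262.144
(2/3) * 262.144 = 174.762667
V = 174.762667 * pi
V = 549.03
549.03 mm^3


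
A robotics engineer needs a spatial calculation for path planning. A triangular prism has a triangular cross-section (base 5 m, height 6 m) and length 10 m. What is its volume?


Shape: triangular prism
Triangle base = 5 m, triangle height = 6 m, prism length L = 10 m
Formula: V = (1/2 * b * h_tri) * L
Cross-section area = 0.5 * 5 * 6 = 15
V = 15 * 10
V = 150
150 m^3


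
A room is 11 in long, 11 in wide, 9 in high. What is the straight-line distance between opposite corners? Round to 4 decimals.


Shape: rectangular box (space diagonal)
l = 11 in, w = 11 in, h = 9 in
Visualize: the diagonal of the base, then a right triangle with that diagonal and the height.
Formula: d = sqrt(l^2 + w^2 + h^2)
l^2 + w^2 + h^2 = 121 + 121 + 81 = 323
d = sqrt(323)
d = 17.9722
17.9722 in


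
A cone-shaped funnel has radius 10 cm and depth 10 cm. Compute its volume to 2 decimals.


Shape: cone
Radius r = 10 cm, Height h = 10 cm
Formula: V = (1/3) * pi * r^2 * h
r^2 = 100
pi * r^2 * h = pi * 100 * 10 = 1000 * pi
V = 1000 * pi / 3
V = 1047.2
1047.2 cm^3


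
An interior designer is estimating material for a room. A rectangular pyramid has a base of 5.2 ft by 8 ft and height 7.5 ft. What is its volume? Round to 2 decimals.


Shape: rectangular pyramid
Base: 5.2 ft x 8 ft, Height h = 7.5 ft
Formula: V = (1/3) * base_area * h
base_area = 5.2 * 8 = 41.6
base_area * h = 41.6 * 7.5 = 312
V = 312 / 3
V = 104
104 ft^3


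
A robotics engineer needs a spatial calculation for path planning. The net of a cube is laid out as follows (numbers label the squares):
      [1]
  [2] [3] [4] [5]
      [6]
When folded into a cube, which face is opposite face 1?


Net: cross layout. Take square 3 as the base (bottom).
Fold the four squares in the horizontal row up around 3: 2 -> left, 4 -> right, 5 wraps to the top.
Fold 1 and 6 up from 3: 1 -> back, 6 -> front.
Opposite pairs are therefore: (1, 6), (2, 4), (3, 5).
Face 1 is opposite face 6.
face 6


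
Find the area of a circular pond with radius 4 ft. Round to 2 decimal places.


Shape: circle
Radius r = 4 ft
Formula: A = pi * r^2
r^2 = 4^2 = 16
A = pi * 16
A = 50.27
50.27 ft^2


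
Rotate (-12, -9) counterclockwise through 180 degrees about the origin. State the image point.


Transformation: rotation about the origin
Original point: (-12, -9)
Rule for 180 deg: (x, y) -> (-x, -y)
Apply: (-12, -9) -> (12, 9)
(12, 9)


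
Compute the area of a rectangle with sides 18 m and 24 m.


Shape: rectangle
Length l = 18 m, Width w = 24 m
Formula: A = l * w
A = 18 * 24
A = 432
432 m^2


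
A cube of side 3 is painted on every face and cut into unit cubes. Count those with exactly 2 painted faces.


Large cube: 3 x 3 x 3, cut into unit cubes.
n = 3, so n - 2 = 1
Cubes with 2 painted faces lie along the edges, excluding corners.
A cube has 12 edges; each contributes (n - 2) = 1 such cubes.
Count = 12 * 1 = 12
12 unit cubes


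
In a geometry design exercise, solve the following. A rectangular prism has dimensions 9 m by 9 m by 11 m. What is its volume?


Shape: rectangular prism
l = 9 m, w = 9 m, h = 11 m
Formula: V = l * w * h
V = 9 * 9 * 11
V = 81 * 11
V = 891
891 m^3


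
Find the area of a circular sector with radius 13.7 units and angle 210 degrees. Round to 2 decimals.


Shape: circular sector
Radius r = 13.7 units, Angle = 210 degrees
Formula: A = (angle/360) * pi * r^2
r^2 = 187.69
Fraction of circle = 210/360
A = (210/360) * pi * 187.69
A = 109.485833 * pi
A = 343.96
343.96 units^2


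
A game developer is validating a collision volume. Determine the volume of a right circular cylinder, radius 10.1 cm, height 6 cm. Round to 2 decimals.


Shape: cylinder
Radius r = 10.1 cm, Height h = 6 cm
Formula: V = pi * r^2 * h
r^2 = 102.01
V = pi * 102.01 * 6
V = 612.06 * pi
V = 1922.84
1922.84 cm^3


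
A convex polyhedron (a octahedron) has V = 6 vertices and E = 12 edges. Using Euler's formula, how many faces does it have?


Polyhedron: octahedron
Euler's formula for convex polyhedra: V - E + F = 2
Given: V = 6 vertices and E = 12 edges
Solve for F:
F = 2 + E - V = 2 + 12 - 6 = 8
8 faces


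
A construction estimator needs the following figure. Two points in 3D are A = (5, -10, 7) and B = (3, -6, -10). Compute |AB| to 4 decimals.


3D distance between two points
P1 = (5, -10, 7), P2 = (3, -6, -10)
Formula: d = sqrt((x2-x1)^2 + (y2-y1)^2 + (z2-z1)^2)
dx = 3 - 5 = -2
dy = -6 - -10 = 4
dz = -10 - 7 = -17
dx^2 + dy^2 + dz^2 = 4 + 16 + 289 = 309
d = sqrt(309)
d = 17.5784
17.5784 units


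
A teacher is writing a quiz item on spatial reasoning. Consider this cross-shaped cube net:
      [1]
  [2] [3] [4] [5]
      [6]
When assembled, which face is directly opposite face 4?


Net: cross layout. Take square 3 as the base (bottom).
Fold the four squares in the horizontal row up around 3: 2 -> left, 4 -> right, 5 wraps to the top.
Fold 1 and 6 up from 3: 1 -> back, 6 -> front.
Opposite pairs are therefore: (1, 6), (2, 4), (3, 5).
Face 4 is opposite face 2.
face 2


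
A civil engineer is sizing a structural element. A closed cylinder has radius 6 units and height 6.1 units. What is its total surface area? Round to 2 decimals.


Shape: closed cylinder
Radius r = 6 units, Height h = 6.1 units
Formula: SA = 2*pi*r^2 + 2*pi*r*h = 2*pi*r*(r + h)
r + h = 12.1
2 * r * (r + h) = 2 * 6 * 12.1 = 145.2
SA = 145.2 * pi
SA = 456.16
456.16 units^2


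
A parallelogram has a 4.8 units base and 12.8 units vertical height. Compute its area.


Shape: parallelogram
Base b = 4.8 units, Height h = 12.8 units
Formula: A = b * h
A = 4.8 * 12.8
A = 61.44
61.44 units^2


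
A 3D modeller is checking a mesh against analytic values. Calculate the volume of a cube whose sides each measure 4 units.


Shape: cube
Side s = 4 units
Formula: V = s^3
V = 4 * 4 * 4
V = 16 * 4
V = 64
64 units^3


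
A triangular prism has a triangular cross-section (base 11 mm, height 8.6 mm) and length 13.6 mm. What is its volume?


Shape: triangular prism
Triangle base = 11 mm, triangle height = 8.6 mm, prism length L = 13.6 mm
Formula: V = (1/2 * b * h_tri) * L
Cross-section area = 0.5 * 11 * 8.6 = 47.3
V = 47.3 * 13.6
V = 643.28
643.28 mm^3


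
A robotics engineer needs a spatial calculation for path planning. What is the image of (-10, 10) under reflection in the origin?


Transformation: reflection
Original point: (-10, 10)
Rule for reflection through the origin: (x, y) -> (-x, -y)
Apply: (-10, 10) -> (10, -10)
(10, -10)


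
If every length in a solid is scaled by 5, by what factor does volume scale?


Linear scale factor k = 5
Rule: under a linear scaling by k, volumes scale by k^3.
k^3 = 5 * 5 * 5
k^3 = 25 * 5
k^3 = 125
Volume scales by a factor of 125.
125 (dimensionless)


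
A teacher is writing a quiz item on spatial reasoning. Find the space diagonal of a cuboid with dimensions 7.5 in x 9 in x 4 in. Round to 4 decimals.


Shape: rectangular box (space diagonal)
l = 7.5 in, w = 9 in, h = 4 in
Visualize: the diagonal of the base, then a right triangle with that diagonal and the height.
Formula: d = sqrt(l^2 + w^2 + h^2)
l^2 + w^2 + h^2 = 56.25 + 81 + 16 = 153.25
d = sqrt(153.25)
d = 12.3794
12.3794 in


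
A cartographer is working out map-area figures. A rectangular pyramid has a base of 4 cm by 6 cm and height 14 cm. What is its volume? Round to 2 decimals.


Shape: rectangular pyramid
Base: 4 cm x 6 cm, Height h = 14 cm
Formula: V = (1/3) * base_area * h
base_area = 4 * 6 = 24
base_area * h = 24 * 14 = 336
V = 336 / 3
V = 112
112 cm^3


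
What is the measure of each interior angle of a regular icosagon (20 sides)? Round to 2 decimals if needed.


Shape: regular icosagon (20 sides)
Formula: interior angle = (n - 2) * 180 / n
(n - 2) = 18
(n - 2) * 180 = 3240
angle = 3240 / 20
angle = 162
162 degrees


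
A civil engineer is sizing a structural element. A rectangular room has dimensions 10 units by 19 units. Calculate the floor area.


Shape: rectangle
Length l = 10 units, Width w = 19 units
Formula: A = l * w
A = 10 * 19
A = 190
190 units^2


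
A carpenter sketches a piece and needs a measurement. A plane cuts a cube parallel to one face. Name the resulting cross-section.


Solid: cube
Cutting plane: parallel to one face
Visualize the intersection of the plane with the solid's surface.
The boundary of the cut region is a square.
square


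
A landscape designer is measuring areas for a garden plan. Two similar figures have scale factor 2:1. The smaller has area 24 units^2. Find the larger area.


Linear scale factor k = 2
Original area = 24 units^2
Rule: under a linear scaling by k, areas scale by k^2.
k^2 = 2^2 = 4
New area = 24 * 4
New area = 96
96 units^2


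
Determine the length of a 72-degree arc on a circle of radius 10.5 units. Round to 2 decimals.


Shape: circular arc
Radius r = 10.5 units, Angle = 72 degrees
Formula: L = (angle/360) * 2 * pi * r
2 * pi * r = 21 * pi
L = (72/360) * 21 * pi
L = 4.2 * pi
L = 13.19
13.19 units


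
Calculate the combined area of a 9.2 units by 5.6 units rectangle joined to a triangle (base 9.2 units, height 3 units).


Composite shape: rectangle + triangle
Rectangle area = 9.2 * 5.6 = 51.52
Triangle area = 0.5 * 9.2 * 3 = 13.8
Total = 51.52 + 13.8
Total = 65.32
65.32 units^2


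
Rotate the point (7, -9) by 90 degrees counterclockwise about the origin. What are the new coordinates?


Transformation: rotation about the origin
Original point: (7, -9)
Rule for 90 deg counterclockwise: (x, y) -> (-y, x)
Apply: (7, -9) -> (9, 7)
(9, 7)


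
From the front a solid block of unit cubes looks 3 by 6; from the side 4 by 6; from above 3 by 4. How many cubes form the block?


Orthographic views of a solid rectangular block:
Front view 3 x 6 -> length = 3, height = 6
Side view 4 x 6 -> width = 4, height = 6 (consistent)
Top view 3 x 4 -> confirms length = 3, width = 4
The block is 3 x 4 x 6.
Total unit cubes = 3 * 4 * 6 = 72
72 unit cubes


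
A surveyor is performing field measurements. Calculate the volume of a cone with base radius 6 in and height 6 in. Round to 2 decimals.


Shape: cone
Radius r = 6 in, Height h = 6 in
Formula: V = (1/3) * pi * r^2 * h
r^2 = 36
pi * r^2 * h = pi * 36 * 6 = 216 * pi
V = 216 * pi / 3
V = 226.19
226.19 in^3


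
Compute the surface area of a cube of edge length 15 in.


Shape: cube
Side s = 15 in
A cube has 6 square faces.
Formula: SA = 6 * s^2
s^2 = 225
SA = 6 * 225
SA = 1350
1350 in^2


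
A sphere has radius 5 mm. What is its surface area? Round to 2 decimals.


Shape: sphere
Radius r = 5 mm
Formula: SA = 4 * pi * r^2
r^2 = 25
SA = 4 * pi * 25
SA = 100 * pi
SA = 314.16
314.16 mm^2


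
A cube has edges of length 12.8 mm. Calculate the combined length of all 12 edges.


Shape: cube
Side s = 12.8 mm
A cube has 12 edges, all equal.
Formula: total edge length = 12 * s
Total = 12 * 12.8
Total = 153.6
153.6 mm


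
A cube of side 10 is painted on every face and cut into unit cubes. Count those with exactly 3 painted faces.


Large cube: 10 x 10 x 10, cut into unit cubes.
Cubes with 3 painted faces are at the corners. A cube always has 8 corners.
Count = 8
8 unit cubes


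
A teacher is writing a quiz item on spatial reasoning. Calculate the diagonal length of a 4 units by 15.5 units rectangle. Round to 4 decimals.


Shape: rectangle (diagonal via Pythagoras)
Sides: 4 units and 15.5 units
Formula: d = sqrt(l^2 + w^2)
l^2 = 16, w^2 = 240.25
l^2 + w^2 = 256.25
d = sqrt(256.25)
d = 16.0078
16.0078 units


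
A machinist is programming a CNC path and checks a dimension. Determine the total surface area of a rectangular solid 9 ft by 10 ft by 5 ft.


Shape: rectangular prism
l = 9 ft, w = 10 ft, h = 5 ft
Formula: SA = 2(lw + lh + wh)
lw = 90, lh = 45, wh = 50
lw + lh + wh = 185
SA = 2 * 185
SA = 370
370 ft^2


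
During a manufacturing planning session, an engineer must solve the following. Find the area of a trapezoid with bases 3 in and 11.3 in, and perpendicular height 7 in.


Shape: trapezoid
Parallel sides a = 3 in, b = 11.3 in; Height h = 7 in
Formula: A = (a + b) * h / 2
a + b = 3 + 11.3 = 14.3
A = 14.3 * 7 / 2
A = 100.1 / 2
A = 50.05
50.05 in^2


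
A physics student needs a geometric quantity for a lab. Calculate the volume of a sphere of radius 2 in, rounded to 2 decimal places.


Shape: sphere
Radius r = 2 in
Formula: V = (4/3) * pi * r^3
r^3 = 8
(4/3) * 8 = 10.666667
V = 10.666667 * pi
V = 33.51
33.51 in^3


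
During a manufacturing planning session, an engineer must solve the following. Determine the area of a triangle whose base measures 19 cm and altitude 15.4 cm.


Shape: triangle
Base b = 19 cm, Height h = 15.4 cm
Formula: A = (1/2) * b * h
A = 0.5 * 19 * 15.4
A = 0.5 * 292.6
A = 146.3
146.3 cm^2


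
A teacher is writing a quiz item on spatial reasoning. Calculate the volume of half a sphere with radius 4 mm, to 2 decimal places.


Shape: hemisphere (half of a sphere)
Radius r = 4 mm
Formula: V = (1/2) * (4/3) * pi * r^3 = (2/3) * pi * r^3
r^3 = 64
(2/3) * 64 = 42.666667
V = 42.666667 * pi
V = 134.04
134.04 mm^3


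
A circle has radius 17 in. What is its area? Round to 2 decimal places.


Shape: circle
Radius r = 17 in
Formula: A = pi * r^2
r^2 = 17^2 = 289
A = pi * 289
A = 907.92
907.92 in^2


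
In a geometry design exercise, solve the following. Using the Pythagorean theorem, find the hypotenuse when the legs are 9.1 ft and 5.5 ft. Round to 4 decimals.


Shape: right triangle
Legs a = 9.1 ft, b = 5.5 ft
Formula: c = sqrt(a^2 + b^2)
a^2 = 82.81, b^2 = 30.25
a^2 + b^2 = 113.06
c = sqrt(113.06)
c = 10.633
10.633 ft


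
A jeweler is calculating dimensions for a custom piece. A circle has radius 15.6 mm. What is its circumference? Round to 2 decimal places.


Shape: circle
Radius r = 15.6 mm
Formula: C = 2 * pi * r
C = 2 * pi * 15.6
C = 31.2 * pi
C = 98.02
98.02 mm


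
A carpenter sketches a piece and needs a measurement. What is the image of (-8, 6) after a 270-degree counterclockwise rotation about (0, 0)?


Transformation: rotation about the origin
Original point: (-8, 6)
Rule for 270 deg counterclockwise: (x, y) -> (y, -x)
Apply: (-8, 6) -> (6, 8)
(6, 8)


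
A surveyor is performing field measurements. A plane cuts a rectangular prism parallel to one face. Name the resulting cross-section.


Solid: rectangular prism
Cutting plane: parallel to one face
Visualize the intersection of the plane with the solid's surface.
The boundary of the cut region is a rectangle.
rectangle


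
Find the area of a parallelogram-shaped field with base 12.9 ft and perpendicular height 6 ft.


Shape: parallelogram
Base b = 12.9 ft, Height h = 6 ft
Formula: A = b * h
A = 12.9 * 6
A = 77.4
77.4 ft^2


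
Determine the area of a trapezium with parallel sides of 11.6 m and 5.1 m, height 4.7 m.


Shape: trapezoid
Parallel sides a = 11.6 m, b = 5.1 m; Height h = 4.7 m
Formula: A = (a + b) * h / 2
a + b = 11.6 + 5.1 = 16.7
A = 16.7 * 4.7 / 2
A = 78.49 / 2
A = 39.245
39.245 m^2


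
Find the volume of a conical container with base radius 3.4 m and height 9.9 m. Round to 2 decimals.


Shape: cone
Radius r = 3.4 m, Height h = 9.9 m
Formula: V = (1/3) * pi * r^2 * h
r^2 = 11.56
pi * r^2 * h = pi * 11.56 * 9.9 = 114.444 * pi
V = 114.444 * pi / 3
V = 119.85
119.85 m^3


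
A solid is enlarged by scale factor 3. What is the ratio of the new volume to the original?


Linear scale factor k = 3
Rule: under a linear scaling by k, volumes scale by k^3.
k^3 = 3 * 3 * 3
k^3 = 9 * 3
k^3 = 27
Volume scales by a factor of 27.
27 (dimensionless)


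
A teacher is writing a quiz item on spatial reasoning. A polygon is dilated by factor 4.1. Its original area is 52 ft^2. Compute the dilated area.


Linear scale factor k = 4.1
Original area = 52 ft^2
Rule: under a linear scaling by k, areas scale by k^2.
k^2 = 4.1^2 = 16.81
New area = 52 * 16.81
New area = 874.12
874.12 ft^2


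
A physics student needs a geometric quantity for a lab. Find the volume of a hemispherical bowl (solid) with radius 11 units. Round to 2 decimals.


Shape: hemisphere (half of a sphere)
Radius r = 11 units
Formula: V = (1/2) * (4/3) * pi * r^3 = (2/3) * pi * r^3
r^3 = 1331
(2/3) * 1331 = 887.333333
V = 887.333333 * pi
V = 2787.64
2787.64 units^3


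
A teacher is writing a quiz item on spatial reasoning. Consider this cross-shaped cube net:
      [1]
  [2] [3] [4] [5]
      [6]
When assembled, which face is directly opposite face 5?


Net: cross layout. Take square 3 as the base (bottom).
Fold the four squares in the horizontal row up around 3: 2 -> left, 4 -> right, 5 wraps to the top.
Fold 1 and 6 up from 3: 1 -> back, 6 -> front.
Opposite pairs are therefore: (1, 6), (2, 4), (3, 5).
Face 5 is opposite face 3.
face 3


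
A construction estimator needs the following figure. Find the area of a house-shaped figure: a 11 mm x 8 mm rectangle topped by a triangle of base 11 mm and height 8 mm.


Composite shape: rectangle + triangle
Rectangle area = 11 * 8 = 88
Triangle area = 0.5 * 11 * 8 = 44
Total = 88 + 44
Total = 132
132 mm^2


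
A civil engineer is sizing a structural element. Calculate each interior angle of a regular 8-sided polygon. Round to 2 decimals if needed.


Shape: regular octagon (8 sides)
Formula: interior angle = (n - 2) * 180 / n
(n - 2) = 6
(n - 2) * 180 = 1080
angle = 1080 / 8
angle = 135
135 degrees


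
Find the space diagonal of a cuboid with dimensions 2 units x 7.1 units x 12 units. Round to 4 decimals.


Shape: rectangular box (space diagonal)
l = 2 units, w = 7.1 units, h = 12 units
Visualize: the diagonal of the base, then a right triangle with that diagonal and the height.
Formula: d = sqrt(l^2 + w^2 + h^2)
l^2 + w^2 + h^2 = 4 + 50.41 + 144 = 198.41
d = sqrt(198.41)
d = 14.0858
14.0858 units


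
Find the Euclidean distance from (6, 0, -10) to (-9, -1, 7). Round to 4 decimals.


3D distance between two points
P1 = (6, 0, -10), P2 = (-9, -1, 7)
Formula: d = sqrt((x2-x1)^2 + (y2-y1)^2 + (z2-z1)^2)
dx = -9 - 6 = -15
dy = -1 - 0 = -1
dz = 7 - -10 = 17
dx^2 + dy^2 + dz^2 = 225 + 1 + 289 = 515
d = sqrt(515)
d = 22.6936
22.6936 units


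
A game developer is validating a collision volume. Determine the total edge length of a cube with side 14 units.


Shape: cube
Side s = 14 units
A cube has 12 edges, all equal.
Formula: total edge length = 12 * s
Total = 12 * 14
Total = 168
168 units


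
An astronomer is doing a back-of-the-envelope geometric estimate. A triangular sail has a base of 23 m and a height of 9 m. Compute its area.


Shape: triangle
Base b = 23 m, Height h = 9 m
Formula: A = (1/2) * b * h
A = 0.5 * 23 * 9
A = 0.5 * 207
A = 103.5
103.5 m^2


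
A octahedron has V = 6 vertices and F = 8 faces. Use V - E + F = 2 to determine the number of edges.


Polyhedron: octahedron
Euler's formula for convex polyhedra: V - E + F = 2
Given: V = 6 vertices and F = 8 faces
Solve for E:
E = V + F - 2 = 6 + 8 - 2 = 12
12 edges


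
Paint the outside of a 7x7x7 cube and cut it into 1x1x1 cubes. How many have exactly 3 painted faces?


Large cube: 7 x 7 x 7, cut into unit cubes.
Cubes with 3 painted faces are at the corners. A cube always has 8 corners.
Count = 8
8 unit cubes


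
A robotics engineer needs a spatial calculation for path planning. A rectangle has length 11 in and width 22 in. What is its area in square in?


Shape: rectangle
Length l = 11 in, Width w = 22 in
Formula: A = l * w
A = 11 * 22
A = 242
242 in^2


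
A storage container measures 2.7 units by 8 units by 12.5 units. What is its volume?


Shape: rectangular prism
l = 2.7 units, w = 8 units, h = 12.5 units
Formula: V = l * w * h
V = 2.7 * 8 * 12.5
V = 21.6 * 12.5
V = 270
270 units^3


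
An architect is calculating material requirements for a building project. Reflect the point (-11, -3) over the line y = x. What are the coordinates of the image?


Transformation: reflection
Original point: (-11, -3)
Rule for reflection over y = x: (x, y) -> (y, x)
Apply: (-11, -3) -> (-3, -11)
(-3, -11)


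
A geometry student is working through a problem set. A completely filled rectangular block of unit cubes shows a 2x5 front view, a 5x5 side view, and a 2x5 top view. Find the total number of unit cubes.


Orthographic views of a solid rectangular block:
Front view 2 x 5 -> length = 2, height = 5
Side view 5 x 5 -> width = 5, height = 5 (consistent)
Top view 2 x 5 -> confirms length = 2, width = 5
The block is 2 x 5 x 5.
Total unit cubes = 2 * 5 * 5 = 50
50 unit cubes


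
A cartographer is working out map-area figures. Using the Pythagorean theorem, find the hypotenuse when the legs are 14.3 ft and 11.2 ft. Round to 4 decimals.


Shape: right triangle
Legs a = 14.3 ft, b = 11.2 ft
Formula: c = sqrt(a^2 + b^2)
a^2 = 204.49, b^2 = 125.44
a^2 + b^2 = 329.93
c = sqrt(329.93)
c = 18.164
18.164 ft


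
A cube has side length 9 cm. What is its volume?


Shape: cube
Side s = 9 cm
Formula: V = s^3
V = 9 * 9 * 9
V = 81 * 9
V = 729
729 cm^3


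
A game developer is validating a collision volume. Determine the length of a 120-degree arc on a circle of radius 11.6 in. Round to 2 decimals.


Shape: circular arc
Radius r = 11.6 in, Angle = 120 degrees
Formula: L = (angle/360) * 2 * pi * r
2 * pi * r = 23.2 * pi
L = (120/360) * 23.2 * pi
L = 7.733333 * pi
L = 24.29
24.29 in


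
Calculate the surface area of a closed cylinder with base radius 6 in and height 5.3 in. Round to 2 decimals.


Shape: closed cylinder
Radius r = 6 in, Height h = 5.3 in
Formula: SA = 2*pi*r^2 + 2*pi*r*h = 2*pi*r*(r + h)
r + h = 11.3
2 * r * (r + h) = 2 * 6 * 11.3 = 135.6
SA = 135.6 * pi
SA = 426
426 in^2


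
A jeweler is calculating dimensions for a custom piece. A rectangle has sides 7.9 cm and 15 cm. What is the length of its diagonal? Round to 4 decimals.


Shape: rectangle (diagonal via Pythagoras)
Sides: 7.9 cm and 15 cm
Formula: d = sqrt(l^2 + w^2)
l^2 = 62.41, w^2 = 225
l^2 + w^2 = 287.41
d = sqrt(287.41)
d = 16.9532
16.9532 cm


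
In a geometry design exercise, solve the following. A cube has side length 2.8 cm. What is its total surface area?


Shape: cube
Side s = 2.8 cm
A cube has 6 square faces.
Formula: SA = 6 * s^2
s^2 = 7.84
SA = 6 * 7.84
SA = 47.04
47.04 cm^2


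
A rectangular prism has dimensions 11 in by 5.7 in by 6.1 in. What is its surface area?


Shape: rectangular prism
l = 11 in, w = 5.7 in, h = 6.1 in
Formula: SA = 2(lw + lh + wh)
lw = 62.7, lh = 67.1, wh = 34.77
lw + lh + wh = 164.57
SA = 2 * 164.57
SA = 329.14
329.14 in^2


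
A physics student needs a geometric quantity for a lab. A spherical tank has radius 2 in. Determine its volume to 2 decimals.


Shape: sphere
Radius r = 2 in
Formula: V = (4/3) * pi * r^3
r^3 = 8
(4/3) * 8 = 10.666667
V = 10.666667 * pi
V = 33.51
33.51 in^3


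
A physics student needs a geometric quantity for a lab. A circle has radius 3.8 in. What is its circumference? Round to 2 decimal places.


Shape: circle
Radius r = 3.8 in
Formula: C = 2 * pi * r
C = 2 * pi * 3.8
C = 7.6 * pi
C = 23.88
23.88 in


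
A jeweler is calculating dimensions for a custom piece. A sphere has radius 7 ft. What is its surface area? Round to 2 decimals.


Shape: sphere
Radius r = 7 ft
Formula: SA = 4 * pi * r^2
r^2 = 49
SA = 4 * pi * 49
SA = 196 * pi
SA = 615.75
615.75 ft^2


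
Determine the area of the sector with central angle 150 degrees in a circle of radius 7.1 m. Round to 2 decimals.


Shape: circular sector
Radius r = 7.1 m, Angle = 150 degrees
Formula: A = (angle/360) * pi * r^2
r^2 = 50.41
Fraction of circle = 150/360
A = (150/360) * pi * 50.41
A = 21.004167 * pi
A = 65.99
65.99 m^2


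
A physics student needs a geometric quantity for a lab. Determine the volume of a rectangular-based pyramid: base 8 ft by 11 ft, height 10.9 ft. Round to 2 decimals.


Shape: rectangular pyramid
Base: 8 ft x 11 ft, Height h = 10.9 ft
Formula: V = (1/3) * base_area * h
base_area = 8 * 11 = 88
base_area * h = 88 * 10.9 = 959.2
V = 959.2 / 3
V = 319.73
319.73 ft^3


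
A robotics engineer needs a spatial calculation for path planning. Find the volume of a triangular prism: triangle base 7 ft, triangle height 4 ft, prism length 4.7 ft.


Shape: triangular prism
Triangle base = 7 ft, triangle height = 4 ft, prism length L = 4.7 ft
Formula: V = (1/2 * b * h_tri) * L
Cross-section area = 0.5 * 7 * 4 = 14
V = 14 * 4.7
V = 65.8
65.8 ft^3


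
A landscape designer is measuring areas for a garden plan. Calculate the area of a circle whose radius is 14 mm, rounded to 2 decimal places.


Shape: circle
Radius r = 14 mm
Formula: A = pi * r^2
r^2 = 14^2 = 196
A = pi * 196
A = 615.75
615.75 mm^2


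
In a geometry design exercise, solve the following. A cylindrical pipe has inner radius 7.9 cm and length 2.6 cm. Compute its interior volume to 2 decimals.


Shape: cylinder
Radius r = 7.9 cm, Height h = 2.6 cm
Formula: V = pi * r^2 * h
r^2 = 62.41
V = pi * 62.41 * 2.6
V = 162.266 * pi
V = 509.77
509.77 cm^3


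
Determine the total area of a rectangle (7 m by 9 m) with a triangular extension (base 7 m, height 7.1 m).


Composite shape: rectangle + triangle
Rectangle area = 7 * 9 = 63
Triangle area = 0.5 * 7 * 7.1 = 24.85
Total = 63 + 24.85
Total = 87.85
87.85 m^2


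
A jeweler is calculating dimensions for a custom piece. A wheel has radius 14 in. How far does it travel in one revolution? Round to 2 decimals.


Shape: circle
Radius r = 14 in
Formula: C = 2 * pi * r
C = 2 * pi * 14
C = 28 * pi
C = 87.96
87.96 in


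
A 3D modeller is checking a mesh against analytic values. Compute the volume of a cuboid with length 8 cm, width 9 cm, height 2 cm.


Shape: rectangular prism
l = 8 cm, w = 9 cm, h = 2 cm
Formula: V = l * w * h
V = 8 * 9 * 2
V = 72 * 2
V = 144
144 cm^3


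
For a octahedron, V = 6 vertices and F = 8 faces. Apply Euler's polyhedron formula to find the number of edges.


Polyhedron: octahedron
Euler's formula for convex polyhedra: V - E + F = 2
Given: V = 6 vertices and F = 8 faces
Solve for E:
E = V + F - 2 = 6 + 8 - 2 = 12
12 edges


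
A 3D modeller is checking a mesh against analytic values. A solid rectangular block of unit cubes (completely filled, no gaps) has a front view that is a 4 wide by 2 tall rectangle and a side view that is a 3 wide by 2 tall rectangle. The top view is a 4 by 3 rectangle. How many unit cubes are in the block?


Orthographic views of a solid rectangular block:
Front view 4 x 2 -> length = 4, height = 2
Side view 3 x 2 -> width = 3, height = 2 (consistent)
Top view 4 x 3 -> confirms length = 4, width = 3
The block is 4 x 3 x 2.
Total unit cubes = 4 * 3 * 2 = 24
24 unit cubes


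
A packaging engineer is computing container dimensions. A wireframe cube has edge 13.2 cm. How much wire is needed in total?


Shape: cube
Side s = 13.2 cm
A cube has 12 edges, all equal.
Formula: total edge length = 12 * s
Total = 12 * 13.2
Total = 158.4
158.4 cm


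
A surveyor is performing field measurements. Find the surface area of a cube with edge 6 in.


Shape: cube
Side s = 6 in
A cube has 6 square faces.
Formula: SA = 6 * s^2
s^2 = 36
SA = 6 * 36
SA = 216
216 in^2


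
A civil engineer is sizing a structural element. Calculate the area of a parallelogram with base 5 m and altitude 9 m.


Shape: parallelogram
Base b = 5 m, Height h = 9 m
Formula: A = b * h
A = 5 * 9
A = 45
45 m^2


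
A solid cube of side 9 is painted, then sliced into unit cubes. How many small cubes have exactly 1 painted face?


Large cube: 9 x 9 x 9, cut into unit cubes.
n = 9, so n - 2 = 7
Cubes with 1 painted face lie in the interior of each face.
A cube has 6 faces; each contributes (n - 2)^2 = 49 such cubes.
Count = 6 * 49 = 294
294 unit cubes


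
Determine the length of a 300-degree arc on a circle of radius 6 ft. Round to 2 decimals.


Shape: circular arc
Radius r = 6 ft, Angle = 300 degrees
Formula: L = (angle/360) * 2 * pi * r
2 * pi * r = 12 * pi
L = (300/360) * 12 * pi
L = 10 * pi
L = 31.42
31.42 ft


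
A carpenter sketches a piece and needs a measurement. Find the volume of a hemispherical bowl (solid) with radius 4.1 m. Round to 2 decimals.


Shape: hemisphere (half of a sphere)
Radius r = 4.1 m
Formula: V = (1/2) * (4/3) * pi * r^3 = (2/3) * pi * r^3
r^3 = 68.921
(2/3) * 68.921 = 45.947333
V = 45.947333 * pi
V = 144.35
144.35 m^3


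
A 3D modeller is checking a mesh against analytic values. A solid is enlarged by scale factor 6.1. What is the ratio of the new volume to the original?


Linear scale factor k = 6.1
Rule: under a linear scaling by k, volumes scale by k^3.
k^3 = 6.1 * 6.1 * 6.1
k^3 = 37.21 * 6.1
k^3 = 226.981
Volume scales by a factor of 226.981.
226.981 (dimensionless)


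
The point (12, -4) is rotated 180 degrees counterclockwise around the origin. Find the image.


Transformation: rotation about the origin
Original point: (12, -4)
Rule for 180 deg: (x, y) -> (-x, -y)
Apply: (12, -4) -> (-12, 4)
(-12, 4)


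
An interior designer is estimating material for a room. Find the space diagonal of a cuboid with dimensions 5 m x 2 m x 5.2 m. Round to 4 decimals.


Shape: rectangular box (space diagonal)
l = 5 m, w = 2 m, h = 5.2 m
Visualize: the diagonal of the base, then a right triangle with that diagonal and the height.
Formula: d = sqrt(l^2 + w^2 + h^2)
l^2 + w^2 + h^2 = 25 + 4 + 27.04 = 56.04
d = sqrt(56.04)
d = 7.486
7.486 m


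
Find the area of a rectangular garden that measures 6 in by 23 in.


Shape: rectangle
Length l = 6 in, Width w = 23 in
Formula: A = l * w
A = 6 * 23
A = 138
138 in^2


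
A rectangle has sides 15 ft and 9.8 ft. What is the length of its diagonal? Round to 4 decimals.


Shape: rectangle (diagonal via Pythagoras)
Sides: 15 ft and 9.8 ft
Formula: d = sqrt(l^2 + w^2)
l^2 = 225, w^2 = 96.04
l^2 + w^2 = 321.04
d = sqrt(321.04)
d = 17.9176
17.9176 ft


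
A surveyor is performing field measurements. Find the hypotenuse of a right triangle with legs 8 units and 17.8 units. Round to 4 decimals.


Shape: right triangle
Legs a = 8 units, b = 17.8 units
Formula: c = sqrt(a^2 + b^2)
a^2 = 64, b^2 = 316.84
a^2 + b^2 = 380.84
c = sqrt(380.84)
c = 19.5151
19.5151 units


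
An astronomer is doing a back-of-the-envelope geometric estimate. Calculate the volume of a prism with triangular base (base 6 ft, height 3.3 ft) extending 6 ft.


Shape: triangular prism
Triangle base = 6 ft, triangle height = 3.3 ft, prism length L = 6 ft
Formula: V = (1/2 * b * h_tri) * L
Cross-section area = 0.5 * 6 * 3.3 = 9.9
V = 9.9 * 6
V = 59.4
59.4 ft^3


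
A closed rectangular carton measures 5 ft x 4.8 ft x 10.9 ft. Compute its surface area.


Shape: rectangular prism
l = 5 ft, w = 4.8 ft, h = 10.9 ft
Formula: SA = 2(lw + lh + wh)
lw = 24, lh = 54.5, wh = 52.32
lw + lh + wh = 130.82
SA = 2 * 130.82
SA = 261.64
261.64 ft^2


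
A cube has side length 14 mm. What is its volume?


Shape: cube
Side s = 14 mm
Formula: V = s^3
V = 14 * 14 * 14
V = 196 * 14
V = 2744
2744 mm^3


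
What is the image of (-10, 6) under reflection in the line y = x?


Transformation: reflection
Original point: (-10, 6)
Rule for reflection over y = x: (x, y) -> (y, x)
Apply: (-10, 6) -> (6, -10)
(6, -10)


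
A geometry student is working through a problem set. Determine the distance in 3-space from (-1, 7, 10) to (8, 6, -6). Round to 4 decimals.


3D distance between two points
P1 = (-1, 7, 10), P2 = (8, 6, -6)
Formula: d = sqrt((x2-x1)^2 + (y2-y1)^2 + (z2-z1)^2)
dx = 8 - -1 = 9
dy = 6 - 7 = -1
dz = -6 - 10 = -16
dx^2 + dy^2 + dz^2 = 81 + 1 + 256 = 338
d = sqrt(338)
d = 18.3848
18.3848 units


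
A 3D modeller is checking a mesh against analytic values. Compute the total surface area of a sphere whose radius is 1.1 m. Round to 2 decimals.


Shape: sphere
Radius r = 1.1 m
Formula: SA = 4 * pi * r^2
r^2 = 1.21
SA = 4 * pi * 1.21
SA = 4.84 * pi
SA = 15.21
15.21 m^2


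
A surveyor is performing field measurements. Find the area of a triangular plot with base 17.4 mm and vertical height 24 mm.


Shape: triangle
Base b = 17.4 mm, Height h = 24 mm
Formula: A = (1/2) * b * h
A = 0.5 * 17.4 * 24
A = 0.5 * 417.6
A = 208.8
208.8 mm^2


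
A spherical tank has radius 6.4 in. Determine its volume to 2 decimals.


Shape: sphere
Radius r = 6.4 in
Formula: V = (4/3) * pi * r^3
r^3 = 262.144
(4/3) * 262.144 = 349.525333
V = 349.525333 * pi
V = 1098.07
1098.07 in^3


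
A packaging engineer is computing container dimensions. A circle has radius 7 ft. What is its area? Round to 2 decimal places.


Shape: circle
Radius r = 7 ft
Formula: A = pi * r^2
r^2 = 7^2 = 49
A = pi * 49
A = 153.94
153.94 ft^2


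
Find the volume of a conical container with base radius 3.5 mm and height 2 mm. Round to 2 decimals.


Shape: cone
Radius r = 3.5 mm, Height h = 2 mm
Formula: V = (1/3) * pi * r^2 * h
r^2 = 12.25
pi * r^2 * h = pi * 12.25 * 2 = 24.5 * pi
V = 24.5 * pi / 3
V = 25.66
25.66 mm^3


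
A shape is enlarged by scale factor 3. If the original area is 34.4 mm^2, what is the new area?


Linear scale factor k = 3
Original area = 34.4 mm^2
Rule: under a linear scaling by k, areas scale by k^2.
k^2 = 3^2 = 9
New area = 34.4 * 9
New area = 309.6
309.6 mm^2


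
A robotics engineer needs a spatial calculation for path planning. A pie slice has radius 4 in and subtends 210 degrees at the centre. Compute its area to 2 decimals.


Shape: circular sector
Radius r = 4 in, Angle = 210 degrees
Formula: A = (angle/360) * pi * r^2
r^2 = 16
Fraction of circle = 210/360
A = (210/360) * pi * 16
A = 9.333333 * pi
A = 29.32
29.32 in^2


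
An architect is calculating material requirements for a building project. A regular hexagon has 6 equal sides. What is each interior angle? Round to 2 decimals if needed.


Shape: regular hexagon (6 sides)
Formula: interior angle = (n - 2) * 180 / n
(n - 2) = 4
(n - 2) * 180 = 720
angle = 720 / 6
angle = 120
120 degrees


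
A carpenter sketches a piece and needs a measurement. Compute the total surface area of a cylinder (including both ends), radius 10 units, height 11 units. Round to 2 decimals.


Shape: closed cylinder
Radius r = 10 units, Height h = 11 units
Formula: SA = 2*pi*r^2 + 2*pi*r*h = 2*pi*r*(r + h)
r + h = 21
2 * r * (r + h) = 2 * 10 * 21 = 420
SA = 420 * pi
SA = 1319.47
1319.47 units^2


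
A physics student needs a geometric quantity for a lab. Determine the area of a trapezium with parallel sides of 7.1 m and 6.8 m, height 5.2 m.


Shape: trapezoid
Parallel sides a = 7.1 m, b = 6.8 m; Height h = 5.2 m
Formula: A = (a + b) * h / 2
a + b = 7.1 + 6.8 = 13.9
A = 13.9 * 5.2 / 2
A = 72.28 / 2
A = 36.14
36.14 m^2


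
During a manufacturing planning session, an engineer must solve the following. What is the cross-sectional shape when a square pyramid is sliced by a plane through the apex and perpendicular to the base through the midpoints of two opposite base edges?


Solid: square pyramid
Cutting plane: through the apex and perpendicular to the base through the midpoints of two opposite base edges
Visualize the intersection of the plane with the solid's surface.
The boundary of the cut region is a isosceles triangle.
isosceles triangle


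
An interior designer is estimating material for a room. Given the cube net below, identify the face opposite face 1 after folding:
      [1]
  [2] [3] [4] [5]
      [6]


Net: cross layout. Take square 3 as the base (bottom).
Fold the four squares in the horizontal row up around 3: 2 -> left, 4 -> right, 5 wraps to the top.
Fold 1 and 6 up from 3: 1 -> back, 6 -> front.
Opposite pairs are therefore: (1, 6), (2, 4), (3, 5).
Face 1 is opposite face 6.
face 6


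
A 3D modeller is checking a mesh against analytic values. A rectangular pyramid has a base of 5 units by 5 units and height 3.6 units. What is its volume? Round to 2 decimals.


Shape: rectangular pyramid
Base: 5 units x 5 units, Height h = 3.6 units
Formula: V = (1/3) * base_area * h
base_area = 5 * 5 = 25
base_area * h = 25 * 3.6 = 90
V = 90 / 3
V = 30
30 units^3


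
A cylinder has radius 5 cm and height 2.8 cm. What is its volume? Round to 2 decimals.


Shape: cylinder
Radius r = 5 cm, Height h = 2.8 cm
Formula: V = pi * r^2 * h
r^2 = 25
V = pi * 25 * 2.8
V = 70 * pi
V = 219.91
219.91 cm^3


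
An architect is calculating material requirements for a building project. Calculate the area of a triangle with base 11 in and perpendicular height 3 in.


Shape: triangle
Base b = 11 in, Height h = 3 in
Formula: A = (1/2) * b * h
A = 0.5 * 11 * 3
A = 0.5 * 33
A = 16.5
16.5 in^2


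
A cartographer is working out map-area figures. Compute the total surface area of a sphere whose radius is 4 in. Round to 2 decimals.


Shape: sphere
Radius r = 4 in
Formula: SA = 4 * pi * r^2
r^2 = 16
SA = 4 * pi * 16
SA = 64 * pi
SA = 201.06
201.06 in^2


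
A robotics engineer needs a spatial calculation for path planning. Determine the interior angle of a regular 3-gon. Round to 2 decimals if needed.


Shape: regular triangle (3 sides)
Formula: interior angle = (n - 2) * 180 / n
(n - 2) = 1
(n - 2) * 180 = 180
angle = 180 / 3
angle = 60
60 degrees


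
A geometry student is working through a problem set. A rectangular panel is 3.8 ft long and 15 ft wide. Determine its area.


Shape: rectangle
Length l = 3.8 ft, Width w = 15 ft
Formula: A = l * w
A = 3.8 * 15
A = 57
57 ft^2


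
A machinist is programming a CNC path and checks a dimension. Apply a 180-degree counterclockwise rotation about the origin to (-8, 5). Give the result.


Transformation: rotation about the origin
Original point: (-8, 5)
Rule for 180 deg: (x, y) -> (-x, -y)
Apply: (-8, 5) -> (8, -5)
(8, -5)


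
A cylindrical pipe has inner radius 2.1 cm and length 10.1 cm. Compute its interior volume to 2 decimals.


Shape: cylinder
Radius r = 2.1 cm, Height h = 10.1 cm
Formula: V = pi * r^2 * h
r^2 = 4.41
V = pi * 4.41 * 10.1
V = 44.541 * pi
V = 139.93
139.93 cm^3


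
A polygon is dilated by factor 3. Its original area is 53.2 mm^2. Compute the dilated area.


Linear scale factor k = 3
Original area = 53.2 mm^2
Rule: under a linear scaling by k, areas scale by k^2.
k^2 = 3^2 = 9
New area = 53.2 * 9
New area = 478.8
478.8 mm^2


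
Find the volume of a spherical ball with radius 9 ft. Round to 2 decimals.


Shape: sphere
Radius r = 9 ft
Formula: V = (4/3) * pi * r^3
r^3 = 729
(4/3) * 729 = 972
V = 972 * pi
V = 3053.63
3053.63 ft^3


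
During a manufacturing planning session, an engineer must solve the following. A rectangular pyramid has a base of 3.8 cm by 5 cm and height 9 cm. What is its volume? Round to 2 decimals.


Shape: rectangular pyramid
Base: 3.8 cm x 5 cm, Height h = 9 cm
Formula: V = (1/3) * base_area * h
base_area = 3.8 * 5 = 19
base_area * h = 19 * 9 = 171
V = 171 / 3
V = 57
57 cm^3


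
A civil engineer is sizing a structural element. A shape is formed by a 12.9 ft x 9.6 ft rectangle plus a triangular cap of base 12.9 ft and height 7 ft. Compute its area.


Composite shape: rectangle + triangle
Rectangle area = 12.9 * 9.6 = 123.84
Triangle area = 0.5 * 12.9 * 7 = 45.15
Total = 123.84 + 45.15
Total = 168.99
168.99 ft^2
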